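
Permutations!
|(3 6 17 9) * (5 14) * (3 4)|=10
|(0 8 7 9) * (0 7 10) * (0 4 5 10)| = |(0 8)(4 5 10)(7 9)| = 6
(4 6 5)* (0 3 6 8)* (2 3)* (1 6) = (0 2 3 1 6 5 4 8) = [2, 6, 3, 1, 8, 4, 5, 7, 0]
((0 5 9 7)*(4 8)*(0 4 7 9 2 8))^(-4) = (9)(0 2 7)(4 5 8)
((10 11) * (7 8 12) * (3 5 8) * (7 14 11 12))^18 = ((3 5 8 7)(10 12 14 11))^18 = (3 8)(5 7)(10 14)(11 12)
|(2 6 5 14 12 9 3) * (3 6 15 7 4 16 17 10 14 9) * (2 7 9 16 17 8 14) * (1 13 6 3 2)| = 16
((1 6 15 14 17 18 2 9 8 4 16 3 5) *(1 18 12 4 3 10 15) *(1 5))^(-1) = (1 3 8 9 2 18 5 6)(4 12 17 14 15 10 16)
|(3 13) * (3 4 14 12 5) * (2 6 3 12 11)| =14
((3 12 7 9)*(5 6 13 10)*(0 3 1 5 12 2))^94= (0 3 2)(1 7 10 6)(5 9 12 13)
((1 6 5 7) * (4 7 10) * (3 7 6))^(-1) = ((1 3 7)(4 6 5 10))^(-1) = (1 7 3)(4 10 5 6)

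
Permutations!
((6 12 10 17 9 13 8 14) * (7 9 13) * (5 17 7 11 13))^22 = ((5 17)(6 12 10 7 9 11 13 8 14))^22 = (17)(6 9 14 7 8 10 13 12 11)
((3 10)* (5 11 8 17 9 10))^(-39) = (3 8 10 11 9 5 17)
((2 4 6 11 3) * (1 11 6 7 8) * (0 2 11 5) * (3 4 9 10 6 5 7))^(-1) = (0 5 6 10 9 2)(1 8 7)(3 4 11)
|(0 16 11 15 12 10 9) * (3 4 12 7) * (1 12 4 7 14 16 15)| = 18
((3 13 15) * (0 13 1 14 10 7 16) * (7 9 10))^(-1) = ((0 13 15 3 1 14 7 16)(9 10))^(-1) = (0 16 7 14 1 3 15 13)(9 10)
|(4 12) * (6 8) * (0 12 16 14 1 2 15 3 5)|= 10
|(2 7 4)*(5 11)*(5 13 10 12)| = 15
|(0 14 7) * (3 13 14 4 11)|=|(0 4 11 3 13 14 7)|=7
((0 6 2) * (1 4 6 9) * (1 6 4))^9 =((0 9 6 2))^9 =(0 9 6 2)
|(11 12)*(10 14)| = |(10 14)(11 12)| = 2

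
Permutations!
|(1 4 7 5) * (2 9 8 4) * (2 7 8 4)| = 12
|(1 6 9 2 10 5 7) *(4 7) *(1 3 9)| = |(1 6)(2 10 5 4 7 3 9)| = 14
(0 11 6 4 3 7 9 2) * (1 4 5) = (0 11 6 5 1 4 3 7 9 2) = [11, 4, 0, 7, 3, 1, 5, 9, 8, 2, 10, 6]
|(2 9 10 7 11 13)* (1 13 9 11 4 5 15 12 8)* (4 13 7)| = |(1 7 13 2 11 9 10 4 5 15 12 8)| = 12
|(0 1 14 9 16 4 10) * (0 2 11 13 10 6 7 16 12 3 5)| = |(0 1 14 9 12 3 5)(2 11 13 10)(4 6 7 16)| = 28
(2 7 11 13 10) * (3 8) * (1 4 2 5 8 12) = [0, 4, 7, 12, 2, 8, 6, 11, 3, 9, 5, 13, 1, 10] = (1 4 2 7 11 13 10 5 8 3 12)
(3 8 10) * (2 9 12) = (2 9 12)(3 8 10) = [0, 1, 9, 8, 4, 5, 6, 7, 10, 12, 3, 11, 2]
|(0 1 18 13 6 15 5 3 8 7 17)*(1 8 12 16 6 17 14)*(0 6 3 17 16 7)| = 8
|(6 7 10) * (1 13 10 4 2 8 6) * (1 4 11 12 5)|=11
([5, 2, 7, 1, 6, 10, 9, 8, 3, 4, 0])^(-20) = [5, 1, 2, 3, 6, 10, 9, 7, 8, 4, 0]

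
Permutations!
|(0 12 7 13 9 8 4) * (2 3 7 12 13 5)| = 20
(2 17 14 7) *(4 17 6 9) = [0, 1, 6, 3, 17, 5, 9, 2, 8, 4, 10, 11, 12, 13, 7, 15, 16, 14] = (2 6 9 4 17 14 7)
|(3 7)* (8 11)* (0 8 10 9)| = 10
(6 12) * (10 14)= (6 12)(10 14)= [0, 1, 2, 3, 4, 5, 12, 7, 8, 9, 14, 11, 6, 13, 10]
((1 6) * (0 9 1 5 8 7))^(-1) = (0 7 8 5 6 1 9) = ((0 9 1 6 5 8 7))^(-1)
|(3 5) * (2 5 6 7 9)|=6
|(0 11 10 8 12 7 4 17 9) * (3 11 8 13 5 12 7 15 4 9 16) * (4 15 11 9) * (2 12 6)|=|(0 8 7 4 17 16 3 9)(2 12 11 10 13 5 6)|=56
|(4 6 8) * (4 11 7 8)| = |(4 6)(7 8 11)| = 6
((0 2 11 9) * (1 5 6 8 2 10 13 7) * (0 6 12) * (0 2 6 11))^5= (0 5 13 2 1 10 12 7)(6 8)(9 11)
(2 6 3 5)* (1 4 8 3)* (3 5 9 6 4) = (1 3 9 6)(2 4 8 5) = [0, 3, 4, 9, 8, 2, 1, 7, 5, 6]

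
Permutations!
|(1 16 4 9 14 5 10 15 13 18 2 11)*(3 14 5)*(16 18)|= |(1 18 2 11)(3 14)(4 9 5 10 15 13 16)|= 28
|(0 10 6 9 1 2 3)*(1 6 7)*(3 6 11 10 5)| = 21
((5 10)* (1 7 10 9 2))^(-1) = ((1 7 10 5 9 2))^(-1) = (1 2 9 5 10 7)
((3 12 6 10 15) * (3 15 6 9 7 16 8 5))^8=(3 12 9 7 16 8 5)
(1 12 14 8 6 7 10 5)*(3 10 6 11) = (1 12 14 8 11 3 10 5)(6 7) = [0, 12, 2, 10, 4, 1, 7, 6, 11, 9, 5, 3, 14, 13, 8]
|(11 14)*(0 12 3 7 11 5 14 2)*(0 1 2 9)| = 6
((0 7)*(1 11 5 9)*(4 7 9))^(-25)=(0 11 7 1 4 9 5)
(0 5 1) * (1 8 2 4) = (0 5 8 2 4 1) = [5, 0, 4, 3, 1, 8, 6, 7, 2]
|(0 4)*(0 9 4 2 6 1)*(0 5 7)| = |(0 2 6 1 5 7)(4 9)| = 6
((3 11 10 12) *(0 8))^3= (0 8)(3 12 10 11)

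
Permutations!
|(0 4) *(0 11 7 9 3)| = |(0 4 11 7 9 3)| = 6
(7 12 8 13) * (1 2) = [0, 2, 1, 3, 4, 5, 6, 12, 13, 9, 10, 11, 8, 7] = (1 2)(7 12 8 13)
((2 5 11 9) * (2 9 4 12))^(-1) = (2 12 4 11 5)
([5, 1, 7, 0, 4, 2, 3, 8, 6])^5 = (0 6 7 5 3 8 2)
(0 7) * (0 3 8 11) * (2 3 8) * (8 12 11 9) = [7, 1, 3, 2, 4, 5, 6, 12, 9, 8, 10, 0, 11] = (0 7 12 11)(2 3)(8 9)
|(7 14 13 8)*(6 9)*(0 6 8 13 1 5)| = 8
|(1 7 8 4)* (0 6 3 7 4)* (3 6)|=4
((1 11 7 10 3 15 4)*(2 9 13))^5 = (1 15 10 11 4 3 7)(2 13 9)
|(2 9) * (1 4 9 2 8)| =|(1 4 9 8)| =4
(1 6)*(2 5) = (1 6)(2 5) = [0, 6, 5, 3, 4, 2, 1]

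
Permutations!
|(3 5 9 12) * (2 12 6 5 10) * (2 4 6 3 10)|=8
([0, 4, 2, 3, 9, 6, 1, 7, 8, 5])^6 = (1 4 9 5 6)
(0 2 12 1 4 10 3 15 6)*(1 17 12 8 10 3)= (0 2 8 10 1 4 3 15 6)(12 17)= [2, 4, 8, 15, 3, 5, 0, 7, 10, 9, 1, 11, 17, 13, 14, 6, 16, 12]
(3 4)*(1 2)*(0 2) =(0 2 1)(3 4) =[2, 0, 1, 4, 3]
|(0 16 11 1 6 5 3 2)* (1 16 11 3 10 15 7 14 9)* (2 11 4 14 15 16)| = |(0 4 14 9 1 6 5 10 16 3 11 2)(7 15)| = 12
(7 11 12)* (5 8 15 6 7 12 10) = (5 8 15 6 7 11 10) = [0, 1, 2, 3, 4, 8, 7, 11, 15, 9, 5, 10, 12, 13, 14, 6]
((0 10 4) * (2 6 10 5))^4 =((0 5 2 6 10 4))^4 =(0 10 2)(4 6 5)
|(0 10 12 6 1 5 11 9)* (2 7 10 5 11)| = |(0 5 2 7 10 12 6 1 11 9)| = 10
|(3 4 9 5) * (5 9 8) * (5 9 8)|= 6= |(3 4 5)(8 9)|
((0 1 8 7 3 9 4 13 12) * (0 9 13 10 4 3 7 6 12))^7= ((0 1 8 6 12 9 3 13)(4 10))^7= (0 13 3 9 12 6 8 1)(4 10)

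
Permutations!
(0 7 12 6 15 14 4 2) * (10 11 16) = [7, 1, 0, 3, 2, 5, 15, 12, 8, 9, 11, 16, 6, 13, 4, 14, 10] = (0 7 12 6 15 14 4 2)(10 11 16)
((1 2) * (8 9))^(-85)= (1 2)(8 9)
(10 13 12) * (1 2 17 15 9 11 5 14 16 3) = [0, 2, 17, 1, 4, 14, 6, 7, 8, 11, 13, 5, 10, 12, 16, 9, 3, 15] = (1 2 17 15 9 11 5 14 16 3)(10 13 12)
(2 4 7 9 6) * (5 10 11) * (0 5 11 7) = [5, 1, 4, 3, 0, 10, 2, 9, 8, 6, 7, 11] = (11)(0 5 10 7 9 6 2 4)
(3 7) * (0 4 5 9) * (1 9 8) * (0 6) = (0 4 5 8 1 9 6)(3 7) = [4, 9, 2, 7, 5, 8, 0, 3, 1, 6]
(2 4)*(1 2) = (1 2 4) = [0, 2, 4, 3, 1]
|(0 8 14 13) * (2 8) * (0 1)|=6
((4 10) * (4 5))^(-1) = (4 5 10)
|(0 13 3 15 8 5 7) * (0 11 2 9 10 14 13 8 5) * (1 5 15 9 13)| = 10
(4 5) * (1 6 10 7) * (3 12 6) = (1 3 12 6 10 7)(4 5) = [0, 3, 2, 12, 5, 4, 10, 1, 8, 9, 7, 11, 6]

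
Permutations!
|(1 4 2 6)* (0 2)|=5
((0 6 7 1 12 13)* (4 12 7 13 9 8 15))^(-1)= (0 13 6)(1 7)(4 15 8 9 12)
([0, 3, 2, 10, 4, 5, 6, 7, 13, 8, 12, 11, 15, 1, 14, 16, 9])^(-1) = [0, 13, 2, 1, 4, 5, 6, 7, 9, 16, 3, 11, 10, 8, 14, 12, 15]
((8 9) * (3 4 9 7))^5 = ((3 4 9 8 7))^5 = (9)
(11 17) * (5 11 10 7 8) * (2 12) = (2 12)(5 11 17 10 7 8) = [0, 1, 12, 3, 4, 11, 6, 8, 5, 9, 7, 17, 2, 13, 14, 15, 16, 10]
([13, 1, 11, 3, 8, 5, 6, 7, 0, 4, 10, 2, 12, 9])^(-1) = [8, 1, 11, 3, 9, 5, 6, 7, 4, 13, 10, 2, 12, 0]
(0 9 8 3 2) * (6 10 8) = (0 9 6 10 8 3 2) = [9, 1, 0, 2, 4, 5, 10, 7, 3, 6, 8]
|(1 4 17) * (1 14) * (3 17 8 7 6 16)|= |(1 4 8 7 6 16 3 17 14)|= 9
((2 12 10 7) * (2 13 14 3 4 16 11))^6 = (2 3 10 16 13)(4 7 11 14 12)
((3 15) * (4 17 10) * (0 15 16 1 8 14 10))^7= (0 10 1 15 4 8 3 17 14 16)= ((0 15 3 16 1 8 14 10 4 17))^7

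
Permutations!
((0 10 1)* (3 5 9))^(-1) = (0 1 10)(3 9 5)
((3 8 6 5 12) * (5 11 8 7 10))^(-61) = (3 12 5 10 7)(6 8 11)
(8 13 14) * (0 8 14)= (14)(0 8 13)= [8, 1, 2, 3, 4, 5, 6, 7, 13, 9, 10, 11, 12, 0, 14]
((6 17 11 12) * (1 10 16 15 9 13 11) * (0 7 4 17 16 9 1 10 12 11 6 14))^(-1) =((0 7 4 17 10 9 13 6 16 15 1 12 14))^(-1) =(0 14 12 1 15 16 6 13 9 10 17 4 7)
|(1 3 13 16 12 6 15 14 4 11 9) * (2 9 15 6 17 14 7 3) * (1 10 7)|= |(1 2 9 10 7 3 13 16 12 17 14 4 11 15)|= 14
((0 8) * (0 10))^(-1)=(0 10 8)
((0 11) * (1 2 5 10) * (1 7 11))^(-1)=(0 11 7 10 5 2 1)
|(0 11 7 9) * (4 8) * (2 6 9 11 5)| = 10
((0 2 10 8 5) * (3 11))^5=(3 11)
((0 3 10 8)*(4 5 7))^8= ((0 3 10 8)(4 5 7))^8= (10)(4 7 5)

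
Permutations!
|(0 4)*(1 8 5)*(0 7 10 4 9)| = |(0 9)(1 8 5)(4 7 10)| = 6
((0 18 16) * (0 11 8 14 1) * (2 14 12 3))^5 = (0 12)(1 8)(2 16)(3 18)(11 14)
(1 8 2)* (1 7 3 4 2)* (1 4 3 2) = (1 8 4)(2 7) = [0, 8, 7, 3, 1, 5, 6, 2, 4]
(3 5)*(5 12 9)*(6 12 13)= (3 13 6 12 9 5)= [0, 1, 2, 13, 4, 3, 12, 7, 8, 5, 10, 11, 9, 6]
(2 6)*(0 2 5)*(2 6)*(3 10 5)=[6, 1, 2, 10, 4, 0, 3, 7, 8, 9, 5]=(0 6 3 10 5)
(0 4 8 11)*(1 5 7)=(0 4 8 11)(1 5 7)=[4, 5, 2, 3, 8, 7, 6, 1, 11, 9, 10, 0]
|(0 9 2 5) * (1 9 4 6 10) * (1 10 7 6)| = 6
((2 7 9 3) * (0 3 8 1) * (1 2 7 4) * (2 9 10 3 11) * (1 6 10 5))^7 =((0 11 2 4 6 10 3 7 5 1)(8 9))^7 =(0 7 6 11 5 10 2 1 3 4)(8 9)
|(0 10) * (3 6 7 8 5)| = 10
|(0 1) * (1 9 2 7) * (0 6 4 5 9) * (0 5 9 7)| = 8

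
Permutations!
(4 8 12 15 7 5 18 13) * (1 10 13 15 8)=[0, 10, 2, 3, 1, 18, 6, 5, 12, 9, 13, 11, 8, 4, 14, 7, 16, 17, 15]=(1 10 13 4)(5 18 15 7)(8 12)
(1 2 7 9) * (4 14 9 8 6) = [0, 2, 7, 3, 14, 5, 4, 8, 6, 1, 10, 11, 12, 13, 9] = (1 2 7 8 6 4 14 9)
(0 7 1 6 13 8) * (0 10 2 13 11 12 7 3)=[3, 6, 13, 0, 4, 5, 11, 1, 10, 9, 2, 12, 7, 8]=(0 3)(1 6 11 12 7)(2 13 8 10)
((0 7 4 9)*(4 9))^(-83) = ((0 7 9))^(-83) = (0 7 9)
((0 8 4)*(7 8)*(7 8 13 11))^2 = ((0 8 4)(7 13 11))^2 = (0 4 8)(7 11 13)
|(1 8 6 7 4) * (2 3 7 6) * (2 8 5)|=6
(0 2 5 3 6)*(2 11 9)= [11, 1, 5, 6, 4, 3, 0, 7, 8, 2, 10, 9]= (0 11 9 2 5 3 6)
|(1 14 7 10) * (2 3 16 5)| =|(1 14 7 10)(2 3 16 5)| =4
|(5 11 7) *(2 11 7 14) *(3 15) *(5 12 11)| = 6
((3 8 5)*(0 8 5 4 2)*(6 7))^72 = ((0 8 4 2)(3 5)(6 7))^72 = (8)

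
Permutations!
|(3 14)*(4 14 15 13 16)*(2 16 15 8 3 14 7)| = 4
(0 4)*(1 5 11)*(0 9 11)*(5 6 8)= (0 4 9 11 1 6 8 5)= [4, 6, 2, 3, 9, 0, 8, 7, 5, 11, 10, 1]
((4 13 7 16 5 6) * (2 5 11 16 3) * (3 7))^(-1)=((2 5 6 4 13 3)(11 16))^(-1)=(2 3 13 4 6 5)(11 16)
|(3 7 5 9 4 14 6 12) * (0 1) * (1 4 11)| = |(0 4 14 6 12 3 7 5 9 11 1)| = 11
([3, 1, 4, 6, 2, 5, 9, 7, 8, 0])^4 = [0, 1, 2, 3, 4, 5, 6, 7, 8, 9]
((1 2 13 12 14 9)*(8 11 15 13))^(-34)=((1 2 8 11 15 13 12 14 9))^(-34)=(1 8 15 12 9 2 11 13 14)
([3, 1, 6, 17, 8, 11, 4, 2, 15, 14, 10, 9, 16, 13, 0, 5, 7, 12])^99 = (0 8 12 11 2)(3 15 16 9 6)(4 17 5 7 14)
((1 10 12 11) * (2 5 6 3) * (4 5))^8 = (12)(2 6 4 3 5)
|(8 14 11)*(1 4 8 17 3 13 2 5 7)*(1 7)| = 10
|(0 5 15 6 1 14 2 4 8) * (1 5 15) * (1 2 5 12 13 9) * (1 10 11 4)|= |(0 15 6 12 13 9 10 11 4 8)(1 14 5 2)|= 20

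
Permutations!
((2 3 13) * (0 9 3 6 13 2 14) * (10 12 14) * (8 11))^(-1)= ((0 9 3 2 6 13 10 12 14)(8 11))^(-1)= (0 14 12 10 13 6 2 3 9)(8 11)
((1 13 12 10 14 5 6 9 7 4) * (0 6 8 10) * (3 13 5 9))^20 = ((0 6 3 13 12)(1 5 8 10 14 9 7 4))^20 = (1 14)(4 10)(5 9)(7 8)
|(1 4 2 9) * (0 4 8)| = 6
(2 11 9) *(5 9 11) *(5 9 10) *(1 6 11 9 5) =(1 6 11 9 2 5 10) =[0, 6, 5, 3, 4, 10, 11, 7, 8, 2, 1, 9]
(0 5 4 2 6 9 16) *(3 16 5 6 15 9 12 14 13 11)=(0 6 12 14 13 11 3 16)(2 15 9 5 4)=[6, 1, 15, 16, 2, 4, 12, 7, 8, 5, 10, 3, 14, 11, 13, 9, 0]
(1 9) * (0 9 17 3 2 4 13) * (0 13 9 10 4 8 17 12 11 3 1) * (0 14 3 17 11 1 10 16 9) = (0 16 9 14 3 2 8 11 17 10 4)(1 12) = [16, 12, 8, 2, 0, 5, 6, 7, 11, 14, 4, 17, 1, 13, 3, 15, 9, 10]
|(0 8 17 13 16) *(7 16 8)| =3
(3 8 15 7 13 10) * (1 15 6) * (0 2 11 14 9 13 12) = (0 2 11 14 9 13 10 3 8 6 1 15 7 12) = [2, 15, 11, 8, 4, 5, 1, 12, 6, 13, 3, 14, 0, 10, 9, 7]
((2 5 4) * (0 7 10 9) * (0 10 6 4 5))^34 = (10)(0 2 4 6 7)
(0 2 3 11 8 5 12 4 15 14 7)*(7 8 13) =[2, 1, 3, 11, 15, 12, 6, 0, 5, 9, 10, 13, 4, 7, 8, 14] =(0 2 3 11 13 7)(4 15 14 8 5 12)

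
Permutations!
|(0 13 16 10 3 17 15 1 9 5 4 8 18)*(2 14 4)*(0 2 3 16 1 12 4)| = |(0 13 1 9 5 3 17 15 12 4 8 18 2 14)(10 16)| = 14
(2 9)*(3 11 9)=[0, 1, 3, 11, 4, 5, 6, 7, 8, 2, 10, 9]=(2 3 11 9)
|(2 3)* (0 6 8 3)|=5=|(0 6 8 3 2)|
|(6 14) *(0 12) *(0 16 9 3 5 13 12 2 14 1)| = |(0 2 14 6 1)(3 5 13 12 16 9)| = 30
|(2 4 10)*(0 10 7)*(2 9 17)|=7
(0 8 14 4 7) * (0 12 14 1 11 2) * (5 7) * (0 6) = [8, 11, 6, 3, 5, 7, 0, 12, 1, 9, 10, 2, 14, 13, 4] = (0 8 1 11 2 6)(4 5 7 12 14)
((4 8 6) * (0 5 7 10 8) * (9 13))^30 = ((0 5 7 10 8 6 4)(9 13))^30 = (13)(0 7 8 4 5 10 6)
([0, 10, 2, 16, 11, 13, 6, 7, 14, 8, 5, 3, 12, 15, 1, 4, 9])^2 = [0, 5, 2, 9, 3, 15, 6, 7, 1, 14, 13, 16, 12, 4, 10, 11, 8]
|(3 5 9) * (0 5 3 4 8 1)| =|(0 5 9 4 8 1)| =6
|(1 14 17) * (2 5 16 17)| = |(1 14 2 5 16 17)| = 6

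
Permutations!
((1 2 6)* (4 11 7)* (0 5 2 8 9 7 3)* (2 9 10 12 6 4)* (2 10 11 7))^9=(0 1 7 5 8 10 9 11 12 2 3 6 4)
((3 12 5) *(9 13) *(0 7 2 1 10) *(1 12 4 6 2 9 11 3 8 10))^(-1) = ((0 7 9 13 11 3 4 6 2 12 5 8 10))^(-1) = (0 10 8 5 12 2 6 4 3 11 13 9 7)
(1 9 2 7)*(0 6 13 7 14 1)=(0 6 13 7)(1 9 2 14)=[6, 9, 14, 3, 4, 5, 13, 0, 8, 2, 10, 11, 12, 7, 1]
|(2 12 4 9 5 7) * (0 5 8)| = 8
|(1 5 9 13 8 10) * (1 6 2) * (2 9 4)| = 20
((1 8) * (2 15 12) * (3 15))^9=((1 8)(2 3 15 12))^9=(1 8)(2 3 15 12)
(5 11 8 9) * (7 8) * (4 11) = (4 11 7 8 9 5) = [0, 1, 2, 3, 11, 4, 6, 8, 9, 5, 10, 7]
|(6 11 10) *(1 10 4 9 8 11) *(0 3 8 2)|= |(0 3 8 11 4 9 2)(1 10 6)|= 21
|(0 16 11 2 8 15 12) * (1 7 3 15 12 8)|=10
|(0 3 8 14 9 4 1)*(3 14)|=10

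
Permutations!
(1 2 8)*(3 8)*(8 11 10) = (1 2 3 11 10 8) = [0, 2, 3, 11, 4, 5, 6, 7, 1, 9, 8, 10]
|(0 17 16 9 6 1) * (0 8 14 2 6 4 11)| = 30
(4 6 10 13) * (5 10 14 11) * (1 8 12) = (1 8 12)(4 6 14 11 5 10 13) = [0, 8, 2, 3, 6, 10, 14, 7, 12, 9, 13, 5, 1, 4, 11]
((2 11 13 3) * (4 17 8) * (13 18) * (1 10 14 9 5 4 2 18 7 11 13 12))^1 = ((1 10 14 9 5 4 17 8 2 13 3 18 12)(7 11))^1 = (1 10 14 9 5 4 17 8 2 13 3 18 12)(7 11)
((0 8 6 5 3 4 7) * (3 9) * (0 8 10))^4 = (10)(3 6 4 5 7 9 8)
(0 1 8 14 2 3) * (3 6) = (0 1 8 14 2 6 3) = [1, 8, 6, 0, 4, 5, 3, 7, 14, 9, 10, 11, 12, 13, 2]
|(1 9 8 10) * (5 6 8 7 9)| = 10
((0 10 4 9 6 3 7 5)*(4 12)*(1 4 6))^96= (0 7 6 10 5 3 12)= ((0 10 12 6 3 7 5)(1 4 9))^96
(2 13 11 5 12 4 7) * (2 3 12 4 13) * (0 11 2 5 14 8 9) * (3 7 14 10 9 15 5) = [11, 1, 3, 12, 14, 4, 6, 7, 15, 0, 9, 10, 13, 2, 8, 5] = (0 11 10 9)(2 3 12 13)(4 14 8 15 5)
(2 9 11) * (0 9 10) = (0 9 11 2 10) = [9, 1, 10, 3, 4, 5, 6, 7, 8, 11, 0, 2]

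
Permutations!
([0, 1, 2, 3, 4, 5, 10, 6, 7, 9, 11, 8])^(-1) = (6 7 8 11 10)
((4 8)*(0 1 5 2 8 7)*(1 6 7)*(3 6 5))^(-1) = ((0 5 2 8 4 1 3 6 7))^(-1) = (0 7 6 3 1 4 8 2 5)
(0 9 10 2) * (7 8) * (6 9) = (0 6 9 10 2)(7 8) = [6, 1, 0, 3, 4, 5, 9, 8, 7, 10, 2]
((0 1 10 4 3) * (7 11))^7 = ((0 1 10 4 3)(7 11))^7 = (0 10 3 1 4)(7 11)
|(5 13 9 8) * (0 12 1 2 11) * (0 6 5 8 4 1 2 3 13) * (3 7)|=|(0 12 2 11 6 5)(1 7 3 13 9 4)|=6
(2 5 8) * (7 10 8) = [0, 1, 5, 3, 4, 7, 6, 10, 2, 9, 8] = (2 5 7 10 8)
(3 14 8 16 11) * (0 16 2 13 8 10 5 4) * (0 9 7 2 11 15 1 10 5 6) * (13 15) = (0 16 13 8 11 3 14 5 4 9 7 2 15 1 10 6) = [16, 10, 15, 14, 9, 4, 0, 2, 11, 7, 6, 3, 12, 8, 5, 1, 13]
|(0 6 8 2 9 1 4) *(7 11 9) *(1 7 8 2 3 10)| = |(0 6 2 8 3 10 1 4)(7 11 9)| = 24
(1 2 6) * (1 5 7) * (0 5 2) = (0 5 7 1)(2 6) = [5, 0, 6, 3, 4, 7, 2, 1]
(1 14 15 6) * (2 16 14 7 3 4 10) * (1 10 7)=(2 16 14 15 6 10)(3 4 7)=[0, 1, 16, 4, 7, 5, 10, 3, 8, 9, 2, 11, 12, 13, 15, 6, 14]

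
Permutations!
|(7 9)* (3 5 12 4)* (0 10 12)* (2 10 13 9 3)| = |(0 13 9 7 3 5)(2 10 12 4)| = 12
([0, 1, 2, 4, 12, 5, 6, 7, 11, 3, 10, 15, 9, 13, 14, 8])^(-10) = (3 12)(4 9)(8 15 11)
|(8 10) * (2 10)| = 3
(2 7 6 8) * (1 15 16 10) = [0, 15, 7, 3, 4, 5, 8, 6, 2, 9, 1, 11, 12, 13, 14, 16, 10] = (1 15 16 10)(2 7 6 8)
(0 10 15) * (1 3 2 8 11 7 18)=(0 10 15)(1 3 2 8 11 7 18)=[10, 3, 8, 2, 4, 5, 6, 18, 11, 9, 15, 7, 12, 13, 14, 0, 16, 17, 1]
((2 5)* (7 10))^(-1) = ((2 5)(7 10))^(-1) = (2 5)(7 10)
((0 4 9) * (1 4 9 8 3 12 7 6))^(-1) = ((0 9)(1 4 8 3 12 7 6))^(-1) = (0 9)(1 6 7 12 3 8 4)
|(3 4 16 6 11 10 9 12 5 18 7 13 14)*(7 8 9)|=|(3 4 16 6 11 10 7 13 14)(5 18 8 9 12)|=45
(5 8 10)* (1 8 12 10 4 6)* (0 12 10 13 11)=(0 12 13 11)(1 8 4 6)(5 10)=[12, 8, 2, 3, 6, 10, 1, 7, 4, 9, 5, 0, 13, 11]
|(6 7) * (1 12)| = 2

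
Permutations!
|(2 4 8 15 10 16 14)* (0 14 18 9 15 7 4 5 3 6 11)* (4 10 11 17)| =16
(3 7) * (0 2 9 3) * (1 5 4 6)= (0 2 9 3 7)(1 5 4 6)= [2, 5, 9, 7, 6, 4, 1, 0, 8, 3]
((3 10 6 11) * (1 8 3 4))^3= (1 10 4 3 11 8 6)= ((1 8 3 10 6 11 4))^3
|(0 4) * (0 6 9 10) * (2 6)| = |(0 4 2 6 9 10)| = 6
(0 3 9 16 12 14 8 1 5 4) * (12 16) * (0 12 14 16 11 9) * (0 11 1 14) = (0 3 11 9)(1 5 4 12 16)(8 14) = [3, 5, 2, 11, 12, 4, 6, 7, 14, 0, 10, 9, 16, 13, 8, 15, 1]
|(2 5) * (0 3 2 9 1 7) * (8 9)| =8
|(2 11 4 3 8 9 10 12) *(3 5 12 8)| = |(2 11 4 5 12)(8 9 10)| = 15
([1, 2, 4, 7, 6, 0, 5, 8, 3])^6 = (8)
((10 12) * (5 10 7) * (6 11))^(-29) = (5 7 12 10)(6 11)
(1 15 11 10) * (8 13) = (1 15 11 10)(8 13) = [0, 15, 2, 3, 4, 5, 6, 7, 13, 9, 1, 10, 12, 8, 14, 11]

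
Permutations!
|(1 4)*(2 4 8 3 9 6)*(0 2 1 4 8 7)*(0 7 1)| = 6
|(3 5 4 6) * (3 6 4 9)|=3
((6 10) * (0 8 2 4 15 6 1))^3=(0 4 10 8 15 1 2 6)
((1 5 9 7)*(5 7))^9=((1 7)(5 9))^9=(1 7)(5 9)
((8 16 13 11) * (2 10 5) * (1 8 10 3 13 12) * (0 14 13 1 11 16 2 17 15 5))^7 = ((0 14 13 16 12 11 10)(1 8 2 3)(5 17 15))^7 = (1 3 2 8)(5 17 15)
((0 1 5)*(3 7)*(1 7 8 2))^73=((0 7 3 8 2 1 5))^73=(0 8 5 3 1 7 2)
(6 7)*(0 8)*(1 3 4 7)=(0 8)(1 3 4 7 6)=[8, 3, 2, 4, 7, 5, 1, 6, 0]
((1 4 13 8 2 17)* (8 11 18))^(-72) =((1 4 13 11 18 8 2 17))^(-72) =(18)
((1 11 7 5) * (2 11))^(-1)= ((1 2 11 7 5))^(-1)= (1 5 7 11 2)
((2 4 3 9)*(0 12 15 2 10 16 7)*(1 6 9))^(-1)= ((0 12 15 2 4 3 1 6 9 10 16 7))^(-1)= (0 7 16 10 9 6 1 3 4 2 15 12)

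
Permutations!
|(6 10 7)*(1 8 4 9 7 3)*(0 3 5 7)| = |(0 3 1 8 4 9)(5 7 6 10)| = 12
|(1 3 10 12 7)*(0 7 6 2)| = 8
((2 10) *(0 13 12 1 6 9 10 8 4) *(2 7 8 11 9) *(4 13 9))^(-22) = (0 10 8 12 6 11)(1 2 4 9 7 13)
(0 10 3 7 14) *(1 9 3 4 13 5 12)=(0 10 4 13 5 12 1 9 3 7 14)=[10, 9, 2, 7, 13, 12, 6, 14, 8, 3, 4, 11, 1, 5, 0]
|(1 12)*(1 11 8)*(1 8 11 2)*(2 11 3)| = 5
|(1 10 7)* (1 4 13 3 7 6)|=12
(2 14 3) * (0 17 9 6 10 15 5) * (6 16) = (0 17 9 16 6 10 15 5)(2 14 3) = [17, 1, 14, 2, 4, 0, 10, 7, 8, 16, 15, 11, 12, 13, 3, 5, 6, 9]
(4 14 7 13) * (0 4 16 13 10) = (0 4 14 7 10)(13 16) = [4, 1, 2, 3, 14, 5, 6, 10, 8, 9, 0, 11, 12, 16, 7, 15, 13]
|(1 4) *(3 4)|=|(1 3 4)|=3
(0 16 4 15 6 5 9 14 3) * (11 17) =(0 16 4 15 6 5 9 14 3)(11 17) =[16, 1, 2, 0, 15, 9, 5, 7, 8, 14, 10, 17, 12, 13, 3, 6, 4, 11]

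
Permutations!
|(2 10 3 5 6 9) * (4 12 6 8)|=|(2 10 3 5 8 4 12 6 9)|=9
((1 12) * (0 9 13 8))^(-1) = ((0 9 13 8)(1 12))^(-1) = (0 8 13 9)(1 12)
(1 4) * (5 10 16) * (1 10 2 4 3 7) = (1 3 7)(2 4 10 16 5) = [0, 3, 4, 7, 10, 2, 6, 1, 8, 9, 16, 11, 12, 13, 14, 15, 5]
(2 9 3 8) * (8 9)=(2 8)(3 9)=[0, 1, 8, 9, 4, 5, 6, 7, 2, 3]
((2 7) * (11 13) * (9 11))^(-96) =((2 7)(9 11 13))^(-96) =(13)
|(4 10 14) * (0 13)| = 6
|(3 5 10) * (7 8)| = 6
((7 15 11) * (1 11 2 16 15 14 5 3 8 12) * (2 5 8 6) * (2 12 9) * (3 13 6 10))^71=(1 2 12 9 6 8 13 14 5 7 15 11 16)(3 10)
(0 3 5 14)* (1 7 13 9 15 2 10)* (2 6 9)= (0 3 5 14)(1 7 13 2 10)(6 9 15)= [3, 7, 10, 5, 4, 14, 9, 13, 8, 15, 1, 11, 12, 2, 0, 6]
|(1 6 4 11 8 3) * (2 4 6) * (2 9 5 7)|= 9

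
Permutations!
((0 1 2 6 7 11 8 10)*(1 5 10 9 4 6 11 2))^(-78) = (2 7 6 4 9 8 11)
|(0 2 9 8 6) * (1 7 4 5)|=|(0 2 9 8 6)(1 7 4 5)|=20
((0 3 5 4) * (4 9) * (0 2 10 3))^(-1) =((2 10 3 5 9 4))^(-1) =(2 4 9 5 3 10)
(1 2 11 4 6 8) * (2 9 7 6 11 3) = [0, 9, 3, 2, 11, 5, 8, 6, 1, 7, 10, 4] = (1 9 7 6 8)(2 3)(4 11)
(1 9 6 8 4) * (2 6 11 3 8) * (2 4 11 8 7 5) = (1 9 8 11 3 7 5 2 6 4) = [0, 9, 6, 7, 1, 2, 4, 5, 11, 8, 10, 3]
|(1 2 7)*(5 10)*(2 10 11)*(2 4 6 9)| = 9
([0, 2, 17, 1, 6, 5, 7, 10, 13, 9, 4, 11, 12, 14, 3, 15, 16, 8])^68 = [0, 14, 3, 13, 4, 5, 6, 7, 2, 9, 10, 11, 12, 17, 8, 15, 16, 1]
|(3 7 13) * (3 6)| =4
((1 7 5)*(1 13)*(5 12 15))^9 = (1 15)(5 7)(12 13)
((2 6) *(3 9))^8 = ((2 6)(3 9))^8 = (9)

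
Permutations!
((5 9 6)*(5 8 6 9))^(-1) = (9)(6 8)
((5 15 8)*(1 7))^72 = (15)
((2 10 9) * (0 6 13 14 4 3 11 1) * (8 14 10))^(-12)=(14)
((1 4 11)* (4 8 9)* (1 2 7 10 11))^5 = ((1 8 9 4)(2 7 10 11))^5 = (1 8 9 4)(2 7 10 11)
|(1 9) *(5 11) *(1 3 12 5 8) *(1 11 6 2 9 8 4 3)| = 10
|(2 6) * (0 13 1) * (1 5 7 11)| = |(0 13 5 7 11 1)(2 6)| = 6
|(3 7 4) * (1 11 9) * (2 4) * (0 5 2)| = |(0 5 2 4 3 7)(1 11 9)| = 6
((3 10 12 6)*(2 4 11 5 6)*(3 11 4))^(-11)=((2 3 10 12)(5 6 11))^(-11)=(2 3 10 12)(5 6 11)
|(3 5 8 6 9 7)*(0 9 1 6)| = |(0 9 7 3 5 8)(1 6)| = 6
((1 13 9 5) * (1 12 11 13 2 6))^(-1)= (1 6 2)(5 9 13 11 12)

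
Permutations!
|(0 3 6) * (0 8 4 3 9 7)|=12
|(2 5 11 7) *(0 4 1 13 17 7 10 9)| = 11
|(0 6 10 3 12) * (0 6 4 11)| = 12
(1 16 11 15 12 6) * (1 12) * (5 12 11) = (1 16 5 12 6 11 15) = [0, 16, 2, 3, 4, 12, 11, 7, 8, 9, 10, 15, 6, 13, 14, 1, 5]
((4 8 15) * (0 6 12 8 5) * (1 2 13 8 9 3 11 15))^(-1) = (0 5 4 15 11 3 9 12 6)(1 8 13 2)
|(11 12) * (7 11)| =3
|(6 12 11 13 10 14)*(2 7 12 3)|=|(2 7 12 11 13 10 14 6 3)|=9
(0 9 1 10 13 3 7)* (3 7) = (0 9 1 10 13 7) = [9, 10, 2, 3, 4, 5, 6, 0, 8, 1, 13, 11, 12, 7]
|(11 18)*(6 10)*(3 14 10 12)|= |(3 14 10 6 12)(11 18)|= 10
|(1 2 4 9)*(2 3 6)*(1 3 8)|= 10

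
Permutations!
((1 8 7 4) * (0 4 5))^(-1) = ((0 4 1 8 7 5))^(-1) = (0 5 7 8 1 4)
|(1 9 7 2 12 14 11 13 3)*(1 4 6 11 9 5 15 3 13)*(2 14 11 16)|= 30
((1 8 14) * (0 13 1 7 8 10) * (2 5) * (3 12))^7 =(0 10 1 13)(2 5)(3 12)(7 8 14)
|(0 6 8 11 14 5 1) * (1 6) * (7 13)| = 10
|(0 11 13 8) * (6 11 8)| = |(0 8)(6 11 13)| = 6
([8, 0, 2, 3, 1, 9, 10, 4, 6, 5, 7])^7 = [0, 1, 2, 3, 4, 9, 6, 7, 8, 5, 10]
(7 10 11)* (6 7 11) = (11)(6 7 10) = [0, 1, 2, 3, 4, 5, 7, 10, 8, 9, 6, 11]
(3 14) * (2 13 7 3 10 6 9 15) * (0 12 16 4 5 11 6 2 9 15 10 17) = (0 12 16 4 5 11 6 15 9 10 2 13 7 3 14 17) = [12, 1, 13, 14, 5, 11, 15, 3, 8, 10, 2, 6, 16, 7, 17, 9, 4, 0]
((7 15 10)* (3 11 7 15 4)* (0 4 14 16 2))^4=(0 7)(2 11)(3 16)(4 14)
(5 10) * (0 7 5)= (0 7 5 10)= [7, 1, 2, 3, 4, 10, 6, 5, 8, 9, 0]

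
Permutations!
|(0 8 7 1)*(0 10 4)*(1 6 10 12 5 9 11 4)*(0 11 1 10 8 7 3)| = 20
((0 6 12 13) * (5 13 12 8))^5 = ((0 6 8 5 13))^5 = (13)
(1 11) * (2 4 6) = (1 11)(2 4 6) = [0, 11, 4, 3, 6, 5, 2, 7, 8, 9, 10, 1]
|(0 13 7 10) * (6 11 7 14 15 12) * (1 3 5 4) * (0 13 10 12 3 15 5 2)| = 20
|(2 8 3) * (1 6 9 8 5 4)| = |(1 6 9 8 3 2 5 4)| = 8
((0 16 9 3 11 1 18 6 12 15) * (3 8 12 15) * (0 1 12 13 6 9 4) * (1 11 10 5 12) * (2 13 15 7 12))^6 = (18)(2 10 12 6)(3 7 13 5)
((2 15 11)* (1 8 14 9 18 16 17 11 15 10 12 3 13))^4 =(1 18 2 13 9 11 3 14 17 12 8 16 10)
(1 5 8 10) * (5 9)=(1 9 5 8 10)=[0, 9, 2, 3, 4, 8, 6, 7, 10, 5, 1]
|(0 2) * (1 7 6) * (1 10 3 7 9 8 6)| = 14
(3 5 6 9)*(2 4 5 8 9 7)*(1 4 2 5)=(1 4)(3 8 9)(5 6 7)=[0, 4, 2, 8, 1, 6, 7, 5, 9, 3]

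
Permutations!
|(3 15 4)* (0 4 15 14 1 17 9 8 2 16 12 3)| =18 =|(0 4)(1 17 9 8 2 16 12 3 14)|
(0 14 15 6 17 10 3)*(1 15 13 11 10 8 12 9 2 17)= [14, 15, 17, 0, 4, 5, 1, 7, 12, 2, 3, 10, 9, 11, 13, 6, 16, 8]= (0 14 13 11 10 3)(1 15 6)(2 17 8 12 9)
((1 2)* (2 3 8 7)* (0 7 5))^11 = ((0 7 2 1 3 8 5))^11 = (0 3 7 8 2 5 1)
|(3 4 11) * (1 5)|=|(1 5)(3 4 11)|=6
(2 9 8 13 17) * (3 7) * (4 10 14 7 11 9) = [0, 1, 4, 11, 10, 5, 6, 3, 13, 8, 14, 9, 12, 17, 7, 15, 16, 2] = (2 4 10 14 7 3 11 9 8 13 17)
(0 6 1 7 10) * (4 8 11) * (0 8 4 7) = (0 6 1)(7 10 8 11) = [6, 0, 2, 3, 4, 5, 1, 10, 11, 9, 8, 7]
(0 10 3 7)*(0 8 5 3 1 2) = (0 10 1 2)(3 7 8 5) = [10, 2, 0, 7, 4, 3, 6, 8, 5, 9, 1]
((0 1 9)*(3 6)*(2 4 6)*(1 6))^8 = (0 6 3 2 4 1 9)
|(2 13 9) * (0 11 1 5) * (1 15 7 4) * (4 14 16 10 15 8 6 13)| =|(0 11 8 6 13 9 2 4 1 5)(7 14 16 10 15)| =10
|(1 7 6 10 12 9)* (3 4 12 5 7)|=|(1 3 4 12 9)(5 7 6 10)|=20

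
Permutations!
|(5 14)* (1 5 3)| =4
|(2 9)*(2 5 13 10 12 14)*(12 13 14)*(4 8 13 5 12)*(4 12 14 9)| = 8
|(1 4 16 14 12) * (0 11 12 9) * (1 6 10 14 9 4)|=|(0 11 12 6 10 14 4 16 9)|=9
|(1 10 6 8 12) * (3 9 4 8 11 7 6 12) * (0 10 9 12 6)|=30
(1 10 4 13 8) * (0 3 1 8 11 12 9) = [3, 10, 2, 1, 13, 5, 6, 7, 8, 0, 4, 12, 9, 11] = (0 3 1 10 4 13 11 12 9)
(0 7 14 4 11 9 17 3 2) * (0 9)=[7, 1, 9, 2, 11, 5, 6, 14, 8, 17, 10, 0, 12, 13, 4, 15, 16, 3]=(0 7 14 4 11)(2 9 17 3)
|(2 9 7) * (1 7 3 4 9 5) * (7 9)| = 7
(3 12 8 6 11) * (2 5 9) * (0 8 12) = (12)(0 8 6 11 3)(2 5 9) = [8, 1, 5, 0, 4, 9, 11, 7, 6, 2, 10, 3, 12]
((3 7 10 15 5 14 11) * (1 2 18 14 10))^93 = (1 18 11 7 2 14 3)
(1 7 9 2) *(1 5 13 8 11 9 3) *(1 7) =(2 5 13 8 11 9)(3 7) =[0, 1, 5, 7, 4, 13, 6, 3, 11, 2, 10, 9, 12, 8]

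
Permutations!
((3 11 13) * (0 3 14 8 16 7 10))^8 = ((0 3 11 13 14 8 16 7 10))^8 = (0 10 7 16 8 14 13 11 3)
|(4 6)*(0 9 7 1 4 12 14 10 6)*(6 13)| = 5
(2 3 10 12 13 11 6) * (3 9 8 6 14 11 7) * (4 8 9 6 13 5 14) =(2 6)(3 10 12 5 14 11 4 8 13 7) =[0, 1, 6, 10, 8, 14, 2, 3, 13, 9, 12, 4, 5, 7, 11]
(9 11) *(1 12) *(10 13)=(1 12)(9 11)(10 13)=[0, 12, 2, 3, 4, 5, 6, 7, 8, 11, 13, 9, 1, 10]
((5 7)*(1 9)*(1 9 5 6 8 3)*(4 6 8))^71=((9)(1 5 7 8 3)(4 6))^71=(9)(1 5 7 8 3)(4 6)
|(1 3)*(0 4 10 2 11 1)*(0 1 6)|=6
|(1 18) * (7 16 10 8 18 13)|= |(1 13 7 16 10 8 18)|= 7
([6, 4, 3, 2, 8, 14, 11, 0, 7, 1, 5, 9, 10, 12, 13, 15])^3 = [9, 7, 3, 2, 0, 12, 1, 11, 6, 8, 13, 4, 14, 5, 10, 15]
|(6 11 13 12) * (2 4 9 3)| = |(2 4 9 3)(6 11 13 12)| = 4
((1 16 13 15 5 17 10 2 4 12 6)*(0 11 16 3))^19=(0 5 12 11 17 6 16 10 1 13 2 3 15 4)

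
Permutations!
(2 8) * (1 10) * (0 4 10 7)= (0 4 10 1 7)(2 8)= [4, 7, 8, 3, 10, 5, 6, 0, 2, 9, 1]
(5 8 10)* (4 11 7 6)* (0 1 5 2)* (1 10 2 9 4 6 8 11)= (0 10 9 4 1 5 11 7 8 2)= [10, 5, 0, 3, 1, 11, 6, 8, 2, 4, 9, 7]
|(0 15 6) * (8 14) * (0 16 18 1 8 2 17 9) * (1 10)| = |(0 15 6 16 18 10 1 8 14 2 17 9)| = 12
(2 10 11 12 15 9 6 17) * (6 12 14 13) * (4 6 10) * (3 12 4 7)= [0, 1, 7, 12, 6, 5, 17, 3, 8, 4, 11, 14, 15, 10, 13, 9, 16, 2]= (2 7 3 12 15 9 4 6 17)(10 11 14 13)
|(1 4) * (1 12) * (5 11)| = |(1 4 12)(5 11)| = 6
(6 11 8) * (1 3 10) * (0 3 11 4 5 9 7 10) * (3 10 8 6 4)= (0 10 1 11 6 3)(4 5 9 7 8)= [10, 11, 2, 0, 5, 9, 3, 8, 4, 7, 1, 6]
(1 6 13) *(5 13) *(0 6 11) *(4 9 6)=(0 4 9 6 5 13 1 11)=[4, 11, 2, 3, 9, 13, 5, 7, 8, 6, 10, 0, 12, 1]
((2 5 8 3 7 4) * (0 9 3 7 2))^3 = (0 2 7 9 5 4 3 8)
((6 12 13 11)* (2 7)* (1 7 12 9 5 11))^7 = (1 2 13 7 12)(5 9 6 11)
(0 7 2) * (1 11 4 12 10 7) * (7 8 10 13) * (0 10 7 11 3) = (0 1 3)(2 10 8 7)(4 12 13 11) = [1, 3, 10, 0, 12, 5, 6, 2, 7, 9, 8, 4, 13, 11]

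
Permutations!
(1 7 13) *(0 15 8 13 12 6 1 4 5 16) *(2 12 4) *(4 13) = [15, 7, 12, 3, 5, 16, 1, 13, 4, 9, 10, 11, 6, 2, 14, 8, 0] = (0 15 8 4 5 16)(1 7 13 2 12 6)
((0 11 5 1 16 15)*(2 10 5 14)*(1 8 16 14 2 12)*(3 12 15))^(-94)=((0 11 2 10 5 8 16 3 12 1 14 15))^(-94)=(0 2 5 16 12 14)(1 15 11 10 8 3)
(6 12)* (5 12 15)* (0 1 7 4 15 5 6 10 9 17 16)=(0 1 7 4 15 6 5 12 10 9 17 16)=[1, 7, 2, 3, 15, 12, 5, 4, 8, 17, 9, 11, 10, 13, 14, 6, 0, 16]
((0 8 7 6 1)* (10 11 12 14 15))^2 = ((0 8 7 6 1)(10 11 12 14 15))^2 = (0 7 1 8 6)(10 12 15 11 14)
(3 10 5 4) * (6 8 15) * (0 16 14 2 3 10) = [16, 1, 3, 0, 10, 4, 8, 7, 15, 9, 5, 11, 12, 13, 2, 6, 14] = (0 16 14 2 3)(4 10 5)(6 8 15)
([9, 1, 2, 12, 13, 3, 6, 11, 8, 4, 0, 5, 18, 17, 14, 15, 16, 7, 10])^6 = (0 11)(3 4)(5 9)(7 10)(12 13)(17 18)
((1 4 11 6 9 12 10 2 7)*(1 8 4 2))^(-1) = ((1 2 7 8 4 11 6 9 12 10))^(-1) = (1 10 12 9 6 11 4 8 7 2)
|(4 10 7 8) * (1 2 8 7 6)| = 6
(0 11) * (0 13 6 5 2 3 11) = (2 3 11 13 6 5) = [0, 1, 3, 11, 4, 2, 5, 7, 8, 9, 10, 13, 12, 6]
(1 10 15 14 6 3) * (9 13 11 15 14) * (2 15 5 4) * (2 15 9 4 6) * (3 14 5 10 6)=(1 6 14 2 9 13 11 10 5 3)(4 15)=[0, 6, 9, 1, 15, 3, 14, 7, 8, 13, 5, 10, 12, 11, 2, 4]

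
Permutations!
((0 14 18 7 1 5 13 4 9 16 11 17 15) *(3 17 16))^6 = ((0 14 18 7 1 5 13 4 9 3 17 15)(11 16))^6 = (0 13)(1 17)(3 7)(4 14)(5 15)(9 18)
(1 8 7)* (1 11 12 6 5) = [0, 8, 2, 3, 4, 1, 5, 11, 7, 9, 10, 12, 6] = (1 8 7 11 12 6 5)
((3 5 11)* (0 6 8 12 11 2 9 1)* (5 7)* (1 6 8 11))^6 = ((0 8 12 1)(2 9 6 11 3 7 5))^6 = (0 12)(1 8)(2 5 7 3 11 6 9)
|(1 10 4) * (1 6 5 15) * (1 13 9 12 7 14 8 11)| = |(1 10 4 6 5 15 13 9 12 7 14 8 11)| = 13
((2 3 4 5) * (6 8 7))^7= (2 5 4 3)(6 8 7)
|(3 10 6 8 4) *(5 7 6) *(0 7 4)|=|(0 7 6 8)(3 10 5 4)|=4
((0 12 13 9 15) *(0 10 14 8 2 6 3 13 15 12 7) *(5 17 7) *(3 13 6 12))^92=((0 5 17 7)(2 12 15 10 14 8)(3 6 13 9))^92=(17)(2 15 14)(8 12 10)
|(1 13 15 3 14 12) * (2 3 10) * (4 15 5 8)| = |(1 13 5 8 4 15 10 2 3 14 12)| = 11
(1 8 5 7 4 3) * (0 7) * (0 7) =(1 8 5 7 4 3) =[0, 8, 2, 1, 3, 7, 6, 4, 5]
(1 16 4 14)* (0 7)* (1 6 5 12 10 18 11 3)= (0 7)(1 16 4 14 6 5 12 10 18 11 3)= [7, 16, 2, 1, 14, 12, 5, 0, 8, 9, 18, 3, 10, 13, 6, 15, 4, 17, 11]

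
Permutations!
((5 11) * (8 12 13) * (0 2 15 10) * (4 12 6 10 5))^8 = ((0 2 15 5 11 4 12 13 8 6 10))^8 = (0 8 4 15 10 13 11 2 6 12 5)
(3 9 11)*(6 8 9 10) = (3 10 6 8 9 11) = [0, 1, 2, 10, 4, 5, 8, 7, 9, 11, 6, 3]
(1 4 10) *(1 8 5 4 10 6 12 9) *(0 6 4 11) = (0 6 12 9 1 10 8 5 11) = [6, 10, 2, 3, 4, 11, 12, 7, 5, 1, 8, 0, 9]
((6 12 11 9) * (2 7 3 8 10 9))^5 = ((2 7 3 8 10 9 6 12 11))^5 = (2 9 7 6 3 12 8 11 10)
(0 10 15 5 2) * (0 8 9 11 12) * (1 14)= [10, 14, 8, 3, 4, 2, 6, 7, 9, 11, 15, 12, 0, 13, 1, 5]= (0 10 15 5 2 8 9 11 12)(1 14)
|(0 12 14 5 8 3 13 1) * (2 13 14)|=|(0 12 2 13 1)(3 14 5 8)|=20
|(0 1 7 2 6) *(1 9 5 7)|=|(0 9 5 7 2 6)|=6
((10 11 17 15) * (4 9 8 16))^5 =(4 9 8 16)(10 11 17 15)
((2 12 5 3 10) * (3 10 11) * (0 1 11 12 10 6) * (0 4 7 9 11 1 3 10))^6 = ((0 3 12 5 6 4 7 9 11 10 2))^6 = (0 7 3 9 12 11 5 10 6 2 4)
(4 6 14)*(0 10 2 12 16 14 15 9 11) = (0 10 2 12 16 14 4 6 15 9 11) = [10, 1, 12, 3, 6, 5, 15, 7, 8, 11, 2, 0, 16, 13, 4, 9, 14]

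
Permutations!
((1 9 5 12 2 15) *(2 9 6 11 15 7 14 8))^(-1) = (1 15 11 6)(2 8 14 7)(5 9 12)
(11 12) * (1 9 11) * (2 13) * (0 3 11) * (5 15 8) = (0 3 11 12 1 9)(2 13)(5 15 8) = [3, 9, 13, 11, 4, 15, 6, 7, 5, 0, 10, 12, 1, 2, 14, 8]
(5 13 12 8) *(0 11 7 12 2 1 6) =[11, 6, 1, 3, 4, 13, 0, 12, 5, 9, 10, 7, 8, 2] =(0 11 7 12 8 5 13 2 1 6)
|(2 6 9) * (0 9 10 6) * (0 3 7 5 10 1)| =9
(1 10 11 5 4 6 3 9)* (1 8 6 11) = [0, 10, 2, 9, 11, 4, 3, 7, 6, 8, 1, 5] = (1 10)(3 9 8 6)(4 11 5)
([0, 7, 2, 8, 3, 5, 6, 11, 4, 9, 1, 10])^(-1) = (1 10 11 7)(3 4 8)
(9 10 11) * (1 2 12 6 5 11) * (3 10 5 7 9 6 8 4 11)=(1 2 12 8 4 11 6 7 9 5 3 10)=[0, 2, 12, 10, 11, 3, 7, 9, 4, 5, 1, 6, 8]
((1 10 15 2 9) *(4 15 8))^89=(1 2 4 10 9 15 8)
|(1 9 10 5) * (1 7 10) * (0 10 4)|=|(0 10 5 7 4)(1 9)|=10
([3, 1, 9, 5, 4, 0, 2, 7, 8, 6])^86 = (0 5 3)(2 6 9)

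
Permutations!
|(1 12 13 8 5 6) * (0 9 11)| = 6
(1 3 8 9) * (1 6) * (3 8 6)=(1 8 9 3 6)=[0, 8, 2, 6, 4, 5, 1, 7, 9, 3]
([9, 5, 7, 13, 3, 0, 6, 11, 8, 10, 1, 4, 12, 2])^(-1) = [5, 10, 13, 4, 11, 1, 6, 2, 8, 0, 9, 7, 12, 3]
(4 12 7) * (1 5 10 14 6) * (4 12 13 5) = (1 4 13 5 10 14 6)(7 12) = [0, 4, 2, 3, 13, 10, 1, 12, 8, 9, 14, 11, 7, 5, 6]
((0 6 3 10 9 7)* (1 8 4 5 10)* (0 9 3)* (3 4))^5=((0 6)(1 8 3)(4 5 10)(7 9))^5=(0 6)(1 3 8)(4 10 5)(7 9)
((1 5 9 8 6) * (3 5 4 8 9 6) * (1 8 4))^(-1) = (9)(3 8 6 5)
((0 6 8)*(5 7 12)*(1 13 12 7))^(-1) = (0 8 6)(1 5 12 13)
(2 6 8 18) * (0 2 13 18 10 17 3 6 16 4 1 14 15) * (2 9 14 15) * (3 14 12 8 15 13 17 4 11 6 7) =(0 9 12 8 10 4 1 13 18 17 14 2 16 11 6 15)(3 7) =[9, 13, 16, 7, 1, 5, 15, 3, 10, 12, 4, 6, 8, 18, 2, 0, 11, 14, 17]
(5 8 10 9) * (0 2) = (0 2)(5 8 10 9) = [2, 1, 0, 3, 4, 8, 6, 7, 10, 5, 9]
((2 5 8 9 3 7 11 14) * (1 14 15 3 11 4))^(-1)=(1 4 7 3 15 11 9 8 5 2 14)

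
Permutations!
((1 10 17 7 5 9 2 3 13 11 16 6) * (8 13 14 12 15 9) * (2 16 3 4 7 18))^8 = (1 8 16 7 15 2 14 17 11)(3 10 13 6 5 9 4 12 18) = ((1 10 17 18 2 4 7 5 8 13 11 3 14 12 15 9 16 6))^8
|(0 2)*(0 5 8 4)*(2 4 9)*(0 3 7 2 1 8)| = 6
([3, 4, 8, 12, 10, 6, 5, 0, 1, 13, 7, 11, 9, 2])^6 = (0 8 3 1 12 4 9 10 13 7 2)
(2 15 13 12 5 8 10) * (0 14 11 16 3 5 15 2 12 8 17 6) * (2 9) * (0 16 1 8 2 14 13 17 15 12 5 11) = (0 13 2 9 14)(1 8 10 5 15 17 6 16 3 11) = [13, 8, 9, 11, 4, 15, 16, 7, 10, 14, 5, 1, 12, 2, 0, 17, 3, 6]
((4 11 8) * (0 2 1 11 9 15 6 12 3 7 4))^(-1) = (0 8 11 1 2)(3 12 6 15 9 4 7)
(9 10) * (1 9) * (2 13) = (1 9 10)(2 13) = [0, 9, 13, 3, 4, 5, 6, 7, 8, 10, 1, 11, 12, 2]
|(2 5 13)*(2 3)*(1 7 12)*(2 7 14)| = 8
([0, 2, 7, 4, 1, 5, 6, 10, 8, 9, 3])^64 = (1 3 7)(2 4 10)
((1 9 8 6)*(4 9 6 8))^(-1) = ((1 6)(4 9))^(-1) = (1 6)(4 9)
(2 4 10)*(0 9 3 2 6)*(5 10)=[9, 1, 4, 2, 5, 10, 0, 7, 8, 3, 6]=(0 9 3 2 4 5 10 6)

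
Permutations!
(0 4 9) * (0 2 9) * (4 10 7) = [10, 1, 9, 3, 0, 5, 6, 4, 8, 2, 7] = (0 10 7 4)(2 9)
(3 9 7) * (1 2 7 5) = (1 2 7 3 9 5) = [0, 2, 7, 9, 4, 1, 6, 3, 8, 5]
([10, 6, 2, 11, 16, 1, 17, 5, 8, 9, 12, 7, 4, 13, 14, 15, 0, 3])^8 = (0 4 10 16 12)(1 6 17 3 11 7 5)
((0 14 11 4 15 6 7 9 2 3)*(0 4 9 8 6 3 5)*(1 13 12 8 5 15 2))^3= ((0 14 11 9 1 13 12 8 6 7 5)(2 15 3 4))^3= (0 9 12 7 14 1 8 5 11 13 6)(2 4 3 15)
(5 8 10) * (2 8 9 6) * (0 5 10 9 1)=(10)(0 5 1)(2 8 9 6)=[5, 0, 8, 3, 4, 1, 2, 7, 9, 6, 10]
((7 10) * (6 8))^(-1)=(6 8)(7 10)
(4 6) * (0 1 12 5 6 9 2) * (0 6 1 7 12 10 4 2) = (0 7 12 5 1 10 4 9)(2 6) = [7, 10, 6, 3, 9, 1, 2, 12, 8, 0, 4, 11, 5]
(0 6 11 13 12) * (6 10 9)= (0 10 9 6 11 13 12)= [10, 1, 2, 3, 4, 5, 11, 7, 8, 6, 9, 13, 0, 12]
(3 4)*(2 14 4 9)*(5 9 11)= (2 14 4 3 11 5 9)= [0, 1, 14, 11, 3, 9, 6, 7, 8, 2, 10, 5, 12, 13, 4]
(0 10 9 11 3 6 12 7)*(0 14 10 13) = (0 13)(3 6 12 7 14 10 9 11) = [13, 1, 2, 6, 4, 5, 12, 14, 8, 11, 9, 3, 7, 0, 10]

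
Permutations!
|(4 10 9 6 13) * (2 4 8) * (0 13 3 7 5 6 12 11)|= 36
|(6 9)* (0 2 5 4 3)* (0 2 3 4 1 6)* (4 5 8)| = 9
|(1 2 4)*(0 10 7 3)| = 12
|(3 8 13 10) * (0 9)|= |(0 9)(3 8 13 10)|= 4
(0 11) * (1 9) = (0 11)(1 9) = [11, 9, 2, 3, 4, 5, 6, 7, 8, 1, 10, 0]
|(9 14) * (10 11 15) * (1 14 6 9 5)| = 6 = |(1 14 5)(6 9)(10 11 15)|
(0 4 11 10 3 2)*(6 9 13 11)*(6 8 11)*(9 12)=(0 4 8 11 10 3 2)(6 12 9 13)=[4, 1, 0, 2, 8, 5, 12, 7, 11, 13, 3, 10, 9, 6]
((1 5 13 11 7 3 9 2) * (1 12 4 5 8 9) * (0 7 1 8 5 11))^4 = (0 9 11)(1 7 2)(3 12 5)(4 13 8)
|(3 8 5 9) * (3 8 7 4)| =|(3 7 4)(5 9 8)| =3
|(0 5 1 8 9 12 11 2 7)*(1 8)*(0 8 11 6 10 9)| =|(0 5 11 2 7 8)(6 10 9 12)| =12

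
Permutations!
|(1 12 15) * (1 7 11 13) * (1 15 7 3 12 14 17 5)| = 12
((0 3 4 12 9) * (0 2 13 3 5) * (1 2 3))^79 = ((0 5)(1 2 13)(3 4 12 9))^79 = (0 5)(1 2 13)(3 9 12 4)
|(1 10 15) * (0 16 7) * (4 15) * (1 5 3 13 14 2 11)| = 30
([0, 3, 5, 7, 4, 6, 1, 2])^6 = [0, 1, 2, 3, 4, 5, 6, 7]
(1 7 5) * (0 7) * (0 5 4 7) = [0, 5, 2, 3, 7, 1, 6, 4] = (1 5)(4 7)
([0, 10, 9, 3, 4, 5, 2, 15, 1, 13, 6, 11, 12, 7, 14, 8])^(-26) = [0, 10, 9, 3, 4, 5, 2, 15, 1, 13, 6, 11, 12, 7, 14, 8]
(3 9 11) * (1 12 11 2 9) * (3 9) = (1 12 11 9 2 3) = [0, 12, 3, 1, 4, 5, 6, 7, 8, 2, 10, 9, 11]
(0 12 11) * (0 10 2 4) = (0 12 11 10 2 4) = [12, 1, 4, 3, 0, 5, 6, 7, 8, 9, 2, 10, 11]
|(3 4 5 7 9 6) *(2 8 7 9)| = 15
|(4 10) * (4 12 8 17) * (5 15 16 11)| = 20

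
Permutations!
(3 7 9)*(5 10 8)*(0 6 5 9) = (0 6 5 10 8 9 3 7) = [6, 1, 2, 7, 4, 10, 5, 0, 9, 3, 8]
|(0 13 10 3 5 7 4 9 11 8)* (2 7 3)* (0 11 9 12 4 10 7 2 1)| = 10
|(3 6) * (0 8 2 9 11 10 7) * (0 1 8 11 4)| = 18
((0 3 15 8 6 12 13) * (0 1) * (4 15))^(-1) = ((0 3 4 15 8 6 12 13 1))^(-1) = (0 1 13 12 6 8 15 4 3)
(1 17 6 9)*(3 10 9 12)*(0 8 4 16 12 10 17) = (0 8 4 16 12 3 17 6 10 9 1) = [8, 0, 2, 17, 16, 5, 10, 7, 4, 1, 9, 11, 3, 13, 14, 15, 12, 6]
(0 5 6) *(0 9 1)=[5, 0, 2, 3, 4, 6, 9, 7, 8, 1]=(0 5 6 9 1)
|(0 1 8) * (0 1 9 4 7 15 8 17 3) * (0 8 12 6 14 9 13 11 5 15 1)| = |(0 13 11 5 15 12 6 14 9 4 7 1 17 3 8)| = 15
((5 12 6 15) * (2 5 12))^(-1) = ((2 5)(6 15 12))^(-1) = (2 5)(6 12 15)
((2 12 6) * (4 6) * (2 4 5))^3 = (12)(4 6)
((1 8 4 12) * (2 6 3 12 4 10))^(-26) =(1 10 6 12 8 2 3)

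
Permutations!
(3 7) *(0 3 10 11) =(0 3 7 10 11) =[3, 1, 2, 7, 4, 5, 6, 10, 8, 9, 11, 0]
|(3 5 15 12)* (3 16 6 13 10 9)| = |(3 5 15 12 16 6 13 10 9)| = 9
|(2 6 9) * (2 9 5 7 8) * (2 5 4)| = |(9)(2 6 4)(5 7 8)| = 3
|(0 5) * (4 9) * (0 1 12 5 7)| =6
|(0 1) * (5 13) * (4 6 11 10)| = |(0 1)(4 6 11 10)(5 13)| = 4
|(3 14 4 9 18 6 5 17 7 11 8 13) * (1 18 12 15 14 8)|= |(1 18 6 5 17 7 11)(3 8 13)(4 9 12 15 14)|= 105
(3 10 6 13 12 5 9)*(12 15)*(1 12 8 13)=(1 12 5 9 3 10 6)(8 13 15)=[0, 12, 2, 10, 4, 9, 1, 7, 13, 3, 6, 11, 5, 15, 14, 8]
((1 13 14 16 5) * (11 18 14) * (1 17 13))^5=(5 14 11 17 16 18 13)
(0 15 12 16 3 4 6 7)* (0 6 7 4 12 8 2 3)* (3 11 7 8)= (0 15 3 12 16)(2 11 7 6 4 8)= [15, 1, 11, 12, 8, 5, 4, 6, 2, 9, 10, 7, 16, 13, 14, 3, 0]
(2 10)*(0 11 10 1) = (0 11 10 2 1) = [11, 0, 1, 3, 4, 5, 6, 7, 8, 9, 2, 10]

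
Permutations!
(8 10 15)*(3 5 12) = (3 5 12)(8 10 15) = [0, 1, 2, 5, 4, 12, 6, 7, 10, 9, 15, 11, 3, 13, 14, 8]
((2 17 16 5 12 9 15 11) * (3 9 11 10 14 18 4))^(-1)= ((2 17 16 5 12 11)(3 9 15 10 14 18 4))^(-1)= (2 11 12 5 16 17)(3 4 18 14 10 15 9)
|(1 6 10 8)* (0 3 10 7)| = |(0 3 10 8 1 6 7)| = 7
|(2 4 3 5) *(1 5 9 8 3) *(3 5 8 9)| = 5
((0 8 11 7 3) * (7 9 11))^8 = ((0 8 7 3)(9 11))^8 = (11)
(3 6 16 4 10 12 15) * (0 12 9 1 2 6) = (0 12 15 3)(1 2 6 16 4 10 9) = [12, 2, 6, 0, 10, 5, 16, 7, 8, 1, 9, 11, 15, 13, 14, 3, 4]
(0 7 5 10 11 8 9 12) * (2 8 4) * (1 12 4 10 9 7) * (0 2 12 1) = (2 8 7 5 9 4 12)(10 11) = [0, 1, 8, 3, 12, 9, 6, 5, 7, 4, 11, 10, 2]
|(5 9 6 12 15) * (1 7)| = |(1 7)(5 9 6 12 15)| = 10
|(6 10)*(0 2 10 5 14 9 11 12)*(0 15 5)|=|(0 2 10 6)(5 14 9 11 12 15)|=12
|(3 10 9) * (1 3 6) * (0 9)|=6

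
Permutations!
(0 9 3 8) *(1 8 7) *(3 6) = [9, 8, 2, 7, 4, 5, 3, 1, 0, 6] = (0 9 6 3 7 1 8)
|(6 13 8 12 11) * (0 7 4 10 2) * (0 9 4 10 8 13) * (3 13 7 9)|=|(0 9 4 8 12 11 6)(2 3 13 7 10)|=35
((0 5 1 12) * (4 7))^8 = (12)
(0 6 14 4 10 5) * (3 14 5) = [6, 1, 2, 14, 10, 0, 5, 7, 8, 9, 3, 11, 12, 13, 4] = (0 6 5)(3 14 4 10)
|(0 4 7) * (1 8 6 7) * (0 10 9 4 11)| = 14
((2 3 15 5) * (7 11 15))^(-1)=((2 3 7 11 15 5))^(-1)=(2 5 15 11 7 3)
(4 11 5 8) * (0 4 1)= (0 4 11 5 8 1)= [4, 0, 2, 3, 11, 8, 6, 7, 1, 9, 10, 5]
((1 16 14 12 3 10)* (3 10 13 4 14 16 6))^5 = (16)(1 14 3 10 4 6 12 13)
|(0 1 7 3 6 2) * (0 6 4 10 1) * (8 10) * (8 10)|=10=|(1 7 3 4 10)(2 6)|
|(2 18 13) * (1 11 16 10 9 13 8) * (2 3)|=10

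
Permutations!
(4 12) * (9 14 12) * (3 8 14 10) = (3 8 14 12 4 9 10) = [0, 1, 2, 8, 9, 5, 6, 7, 14, 10, 3, 11, 4, 13, 12]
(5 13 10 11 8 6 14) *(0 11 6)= (0 11 8)(5 13 10 6 14)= [11, 1, 2, 3, 4, 13, 14, 7, 0, 9, 6, 8, 12, 10, 5]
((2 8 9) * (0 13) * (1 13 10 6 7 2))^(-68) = ((0 10 6 7 2 8 9 1 13))^(-68) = (0 2 13 7 1 6 9 10 8)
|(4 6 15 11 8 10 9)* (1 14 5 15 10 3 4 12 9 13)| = 22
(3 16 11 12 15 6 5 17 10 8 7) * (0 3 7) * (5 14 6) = (0 3 16 11 12 15 5 17 10 8)(6 14) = [3, 1, 2, 16, 4, 17, 14, 7, 0, 9, 8, 12, 15, 13, 6, 5, 11, 10]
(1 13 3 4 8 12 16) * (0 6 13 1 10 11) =(0 6 13 3 4 8 12 16 10 11) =[6, 1, 2, 4, 8, 5, 13, 7, 12, 9, 11, 0, 16, 3, 14, 15, 10]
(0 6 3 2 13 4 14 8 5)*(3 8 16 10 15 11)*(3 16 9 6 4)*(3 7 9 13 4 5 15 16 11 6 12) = (0 5)(2 4 14 13 7 9 12 3)(6 8 15)(10 16) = [5, 1, 4, 2, 14, 0, 8, 9, 15, 12, 16, 11, 3, 7, 13, 6, 10]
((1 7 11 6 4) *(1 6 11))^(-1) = (11)(1 7)(4 6)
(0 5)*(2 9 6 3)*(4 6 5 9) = (0 9 5)(2 4 6 3) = [9, 1, 4, 2, 6, 0, 3, 7, 8, 5]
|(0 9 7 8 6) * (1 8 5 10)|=8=|(0 9 7 5 10 1 8 6)|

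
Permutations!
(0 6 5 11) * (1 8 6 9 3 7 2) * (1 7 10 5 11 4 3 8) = (0 9 8 6 11)(2 7)(3 10 5 4) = [9, 1, 7, 10, 3, 4, 11, 2, 6, 8, 5, 0]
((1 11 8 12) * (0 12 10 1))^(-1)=(0 12)(1 10 8 11)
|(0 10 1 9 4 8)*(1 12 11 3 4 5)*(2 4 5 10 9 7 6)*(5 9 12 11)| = 36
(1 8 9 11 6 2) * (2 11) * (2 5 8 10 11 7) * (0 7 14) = (0 7 2 1 10 11 6 14)(5 8 9) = [7, 10, 1, 3, 4, 8, 14, 2, 9, 5, 11, 6, 12, 13, 0]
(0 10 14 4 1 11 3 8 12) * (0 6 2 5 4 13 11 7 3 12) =[10, 7, 5, 8, 1, 4, 2, 3, 0, 9, 14, 12, 6, 11, 13] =(0 10 14 13 11 12 6 2 5 4 1 7 3 8)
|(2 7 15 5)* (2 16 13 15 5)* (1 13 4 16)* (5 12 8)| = |(1 13 15 2 7 12 8 5)(4 16)| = 8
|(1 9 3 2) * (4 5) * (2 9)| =|(1 2)(3 9)(4 5)| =2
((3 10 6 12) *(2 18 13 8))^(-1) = (2 8 13 18)(3 12 6 10)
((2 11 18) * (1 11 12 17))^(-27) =(1 2)(11 12)(17 18)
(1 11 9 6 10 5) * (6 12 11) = (1 6 10 5)(9 12 11) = [0, 6, 2, 3, 4, 1, 10, 7, 8, 12, 5, 9, 11]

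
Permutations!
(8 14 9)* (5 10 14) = (5 10 14 9 8) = [0, 1, 2, 3, 4, 10, 6, 7, 5, 8, 14, 11, 12, 13, 9]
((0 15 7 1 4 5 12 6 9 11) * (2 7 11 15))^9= (0 15 6 5 1 2 11 9 12 4 7)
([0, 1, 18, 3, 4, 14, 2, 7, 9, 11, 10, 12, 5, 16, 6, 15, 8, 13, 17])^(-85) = (2 6 14 5 12 11 9 8 16 13 17 18)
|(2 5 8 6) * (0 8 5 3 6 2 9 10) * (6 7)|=|(0 8 2 3 7 6 9 10)|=8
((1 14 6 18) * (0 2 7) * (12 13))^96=((0 2 7)(1 14 6 18)(12 13))^96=(18)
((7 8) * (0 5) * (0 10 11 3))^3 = ((0 5 10 11 3)(7 8))^3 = (0 11 5 3 10)(7 8)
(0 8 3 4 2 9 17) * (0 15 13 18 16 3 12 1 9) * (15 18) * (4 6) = [8, 9, 0, 6, 2, 5, 4, 7, 12, 17, 10, 11, 1, 15, 14, 13, 3, 18, 16] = (0 8 12 1 9 17 18 16 3 6 4 2)(13 15)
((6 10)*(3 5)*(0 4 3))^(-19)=(0 4 3 5)(6 10)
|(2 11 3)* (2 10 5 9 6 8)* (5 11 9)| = |(2 9 6 8)(3 10 11)| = 12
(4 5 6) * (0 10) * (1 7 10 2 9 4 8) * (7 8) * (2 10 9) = [10, 8, 2, 3, 5, 6, 7, 9, 1, 4, 0] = (0 10)(1 8)(4 5 6 7 9)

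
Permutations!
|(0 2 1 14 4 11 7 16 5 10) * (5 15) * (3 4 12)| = 13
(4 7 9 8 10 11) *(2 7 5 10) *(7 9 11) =[0, 1, 9, 3, 5, 10, 6, 11, 2, 8, 7, 4] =(2 9 8)(4 5 10 7 11)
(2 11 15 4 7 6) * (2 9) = (2 11 15 4 7 6 9) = [0, 1, 11, 3, 7, 5, 9, 6, 8, 2, 10, 15, 12, 13, 14, 4]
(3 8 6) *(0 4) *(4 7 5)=[7, 1, 2, 8, 0, 4, 3, 5, 6]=(0 7 5 4)(3 8 6)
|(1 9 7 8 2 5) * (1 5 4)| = 6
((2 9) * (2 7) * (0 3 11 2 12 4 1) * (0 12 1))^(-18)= (12)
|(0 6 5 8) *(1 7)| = |(0 6 5 8)(1 7)| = 4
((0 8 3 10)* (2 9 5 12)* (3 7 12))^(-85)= (0 9 8 5 7 3 12 10 2)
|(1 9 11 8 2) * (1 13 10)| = 7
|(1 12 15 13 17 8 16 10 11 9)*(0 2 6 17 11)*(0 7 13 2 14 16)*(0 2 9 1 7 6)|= 56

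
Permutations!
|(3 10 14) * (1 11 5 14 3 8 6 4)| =14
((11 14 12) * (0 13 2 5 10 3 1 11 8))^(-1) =((0 13 2 5 10 3 1 11 14 12 8))^(-1) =(0 8 12 14 11 1 3 10 5 2 13)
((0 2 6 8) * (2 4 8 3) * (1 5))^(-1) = ((0 4 8)(1 5)(2 6 3))^(-1) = (0 8 4)(1 5)(2 3 6)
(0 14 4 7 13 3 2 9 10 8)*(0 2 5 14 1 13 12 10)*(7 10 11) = [1, 13, 9, 5, 10, 14, 6, 12, 2, 0, 8, 7, 11, 3, 4] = (0 1 13 3 5 14 4 10 8 2 9)(7 12 11)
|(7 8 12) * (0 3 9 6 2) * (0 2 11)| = |(0 3 9 6 11)(7 8 12)| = 15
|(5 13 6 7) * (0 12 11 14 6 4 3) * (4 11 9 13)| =11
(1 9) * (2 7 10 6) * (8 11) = [0, 9, 7, 3, 4, 5, 2, 10, 11, 1, 6, 8] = (1 9)(2 7 10 6)(8 11)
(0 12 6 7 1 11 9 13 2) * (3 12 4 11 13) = (0 4 11 9 3 12 6 7 1 13 2) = [4, 13, 0, 12, 11, 5, 7, 1, 8, 3, 10, 9, 6, 2]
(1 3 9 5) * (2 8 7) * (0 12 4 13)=(0 12 4 13)(1 3 9 5)(2 8 7)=[12, 3, 8, 9, 13, 1, 6, 2, 7, 5, 10, 11, 4, 0]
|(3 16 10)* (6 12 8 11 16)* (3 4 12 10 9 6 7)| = |(3 7)(4 12 8 11 16 9 6 10)| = 8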